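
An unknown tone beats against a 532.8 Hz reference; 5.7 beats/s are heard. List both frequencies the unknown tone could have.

|f − 532.8| = 5.7, so f = 532.8 ± 5.7.

527.1 Hz or 538.5 Hz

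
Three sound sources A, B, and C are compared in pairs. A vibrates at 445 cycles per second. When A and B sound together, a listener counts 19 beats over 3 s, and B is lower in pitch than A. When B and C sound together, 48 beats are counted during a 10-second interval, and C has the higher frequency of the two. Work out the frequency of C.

A–B: Beat frequency = 19/3 = 6.3333 Hz.
B is below A, so f_B = 445 − 6.3333 = 438.6667 Hz.
B–C: Beat frequency = 48/10 = 4.8 Hz.
C is above B, so f_C = 438.6667 + 4.8 = 443.4667 Hz.

443.4667 Hz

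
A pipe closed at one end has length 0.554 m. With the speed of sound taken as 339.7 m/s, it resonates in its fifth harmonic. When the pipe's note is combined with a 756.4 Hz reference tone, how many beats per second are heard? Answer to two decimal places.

Closed pipe (odd harmonics): f_n = n·v/(4L) = 5·339.7/(4·0.554) = 766.4711 Hz.
f_beat = |766.4711 − 756.4| = 10.07 Hz.

10.07 Hz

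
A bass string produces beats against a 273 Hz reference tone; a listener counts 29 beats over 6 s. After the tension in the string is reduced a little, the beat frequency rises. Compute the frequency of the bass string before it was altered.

Beat frequency = 29/6 = 4.8333 Hz.
|f − 273| = 4.8333, so the bass string was at either 268.1667 Hz or 277.8333 Hz.
Lower tension means lower frequency; the adjustment lowers the bass string's frequency.
The beat rate rose, so the adjustment moved the bass string further from 273 Hz — it was already below the reference.

268.1667 Hz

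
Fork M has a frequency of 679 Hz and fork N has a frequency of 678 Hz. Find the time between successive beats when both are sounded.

1.000 s

f_beat = |679 − 678| = 1 Hz.
Beat period T = 1 / f_beat = 1 / 1 s.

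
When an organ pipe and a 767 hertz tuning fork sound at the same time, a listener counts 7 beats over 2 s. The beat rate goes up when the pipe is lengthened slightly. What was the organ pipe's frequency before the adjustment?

Beat frequency = 7/2 = 3.5 Hz.
|f − 767| = 3.5, so the organ pipe was at either 763.5 Hz or 770.5 Hz.
A longer pipe has a lower fundamental; the adjustment lowers the organ pipe's frequency.
The beat rate rose, so the adjustment moved the organ pipe further from 767 Hz — it was already below the reference.

763.5 Hz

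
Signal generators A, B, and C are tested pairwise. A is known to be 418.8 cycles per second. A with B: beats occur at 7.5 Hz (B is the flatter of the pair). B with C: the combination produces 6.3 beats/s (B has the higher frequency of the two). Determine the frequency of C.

405 Hz

B is below A, so f_B = 418.8 − 7.5 = 411.3 Hz.
C is below B, so f_C = 411.3 − 6.3 = 405 Hz.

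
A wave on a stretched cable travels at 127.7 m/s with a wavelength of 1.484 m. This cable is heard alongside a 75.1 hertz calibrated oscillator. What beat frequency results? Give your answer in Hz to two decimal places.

10.95 Hz

Source frequency f = v/λ = 127.7/1.484 = 86.0512 Hz.
f_beat = |86.0512 − 75.1| = 10.95 Hz.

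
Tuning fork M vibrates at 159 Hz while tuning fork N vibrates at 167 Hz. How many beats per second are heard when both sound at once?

8 Hz

The beat frequency equals the magnitude of the frequency difference.
|159 − 167| = 8 Hz.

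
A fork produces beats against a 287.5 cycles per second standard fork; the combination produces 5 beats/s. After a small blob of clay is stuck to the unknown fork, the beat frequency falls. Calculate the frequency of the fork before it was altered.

292.5 Hz

|f − 287.5| = 5, so the fork was at either 282.5 Hz or 292.5 Hz.
Adding mass to a fork lowers its frequency; the adjustment lowers the fork's frequency.
The beat rate fell, so the adjustment moved the fork toward 287.5 Hz — it must have started above the reference.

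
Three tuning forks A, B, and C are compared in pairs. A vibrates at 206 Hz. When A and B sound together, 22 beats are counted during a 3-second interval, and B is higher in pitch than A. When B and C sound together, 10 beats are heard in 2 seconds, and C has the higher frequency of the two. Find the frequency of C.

218.3333 Hz

A–B: Beat frequency = 22/3 = 7.3333 Hz.
B is above A, so f_B = 206 + 7.3333 = 213.3333 Hz.
B–C: Beat frequency = 10/2 = 5 Hz.
C is above B, so f_C = 213.3333 + 5 = 218.3333 Hz.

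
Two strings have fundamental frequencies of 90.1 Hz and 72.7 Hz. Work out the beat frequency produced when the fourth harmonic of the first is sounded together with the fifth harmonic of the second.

Fourth harmonic of the first: 4·90.1 = 360.4 Hz.
Fifth harmonic of the second: 5·72.7 = 363.5 Hz.
f_beat = |360.4 − 363.5| = 3.1 Hz.

3.1 Hz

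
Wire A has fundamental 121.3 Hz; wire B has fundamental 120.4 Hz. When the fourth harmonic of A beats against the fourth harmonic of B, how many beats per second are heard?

3.6 Hz

Fourth harmonic of the first: 4·121.3 = 485.2 Hz.
Fourth harmonic of the second: 4·120.4 = 481.6 Hz.
f_beat = |485.2 − 481.6| = 3.6 Hz.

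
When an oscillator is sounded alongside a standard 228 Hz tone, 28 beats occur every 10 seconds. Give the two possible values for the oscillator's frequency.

225.2 Hz or 230.8 Hz

Beat frequency = 28/10 = 2.8 Hz.
|f − 228| = 2.8, so f = 228 ± 2.8.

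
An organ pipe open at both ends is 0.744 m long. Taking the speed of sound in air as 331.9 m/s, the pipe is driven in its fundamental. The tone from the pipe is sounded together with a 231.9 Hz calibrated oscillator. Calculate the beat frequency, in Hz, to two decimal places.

Open pipe: f_n = n·v/(2L) = 1·331.9/(2·0.744) = 223.0511 Hz.
f_beat = |223.0511 − 231.9| = 8.85 Hz.

8.85 Hz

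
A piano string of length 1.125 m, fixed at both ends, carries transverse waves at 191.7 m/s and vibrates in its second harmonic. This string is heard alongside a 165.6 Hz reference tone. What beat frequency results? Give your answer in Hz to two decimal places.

For a string fixed at both ends, f_n = n·v/(2L) = 2·191.7/(2·1.125) = 170.4000 Hz.
f_beat = |170.4000 − 165.6| = 4.80 Hz.

4.80 Hz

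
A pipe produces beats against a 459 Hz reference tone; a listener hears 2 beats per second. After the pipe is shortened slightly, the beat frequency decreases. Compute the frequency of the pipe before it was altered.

457 Hz

|f − 459| = 2, so the pipe was at either 457 Hz or 461 Hz.
A shorter pipe has a higher fundamental; the adjustment raises the pipe's frequency.
The beat rate fell, so the adjustment moved the pipe toward 459 Hz — it must have started below the reference.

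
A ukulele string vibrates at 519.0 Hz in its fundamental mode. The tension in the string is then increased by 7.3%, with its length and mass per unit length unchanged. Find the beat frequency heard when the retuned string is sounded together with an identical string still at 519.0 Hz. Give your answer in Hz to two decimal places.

18.61 Hz

For a string, f ∝ √T, so the new frequency is 519.0·√1.073 = 537.6099 Hz.
f_beat = |537.6099 − 519.0| = 18.61 Hz.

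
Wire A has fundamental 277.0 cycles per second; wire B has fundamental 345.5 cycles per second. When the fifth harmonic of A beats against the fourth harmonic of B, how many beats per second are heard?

Fifth harmonic of the first: 5·277.0 = 1385.0 Hz.
Fourth harmonic of the second: 4·345.5 = 1382.0 Hz.
f_beat = |1385.0 − 1382.0| = 3.0 Hz.

3.0 Hz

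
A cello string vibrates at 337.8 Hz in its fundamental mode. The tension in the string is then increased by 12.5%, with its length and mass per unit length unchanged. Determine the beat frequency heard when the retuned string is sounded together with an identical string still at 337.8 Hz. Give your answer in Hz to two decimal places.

20.49 Hz

For a string, f ∝ √T, so the new frequency is 337.8·√1.125 = 358.2910 Hz.
f_beat = |358.2910 − 337.8| = 20.49 Hz.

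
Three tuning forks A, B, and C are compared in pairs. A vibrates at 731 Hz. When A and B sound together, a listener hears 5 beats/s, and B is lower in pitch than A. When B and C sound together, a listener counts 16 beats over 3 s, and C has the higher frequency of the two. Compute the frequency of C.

731.3333 Hz

B is below A, so f_B = 731 − 5 = 726 Hz.
B–C: Beat frequency = 16/3 = 5.3333 Hz.
C is above B, so f_C = 726 + 5.3333 = 731.3333 Hz.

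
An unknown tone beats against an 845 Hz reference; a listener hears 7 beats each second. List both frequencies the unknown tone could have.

|f − 845| = 7, so f = 845 ± 7.

838 Hz or 852 Hz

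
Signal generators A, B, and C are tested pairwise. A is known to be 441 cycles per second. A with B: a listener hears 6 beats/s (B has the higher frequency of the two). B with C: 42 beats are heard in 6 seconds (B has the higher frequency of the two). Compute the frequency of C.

440 Hz

B is above A, so f_B = 441 + 6 = 447 Hz.
B–C: Beat frequency = 42/6 = 7 Hz.
C is below B, so f_C = 447 − 7 = 440 Hz.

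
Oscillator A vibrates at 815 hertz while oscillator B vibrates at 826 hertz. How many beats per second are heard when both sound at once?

11 Hz

Beats arise from superposition of two nearby frequencies; the beat rate is |f₁ − f₂|.
|815 − 826| = 11 Hz.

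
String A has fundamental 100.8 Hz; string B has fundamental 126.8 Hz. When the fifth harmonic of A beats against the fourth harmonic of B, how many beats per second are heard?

3.2 Hz

Fifth harmonic of the first: 5·100.8 = 504.0 Hz.
Fourth harmonic of the second: 4·126.8 = 507.2 Hz.
f_beat = |504.0 − 507.2| = 3.2 Hz.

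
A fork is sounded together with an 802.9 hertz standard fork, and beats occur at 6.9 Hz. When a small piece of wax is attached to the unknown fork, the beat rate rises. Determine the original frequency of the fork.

|f − 802.9| = 6.9, so the fork was at either 796 Hz or 809.8 Hz.
Loading a fork with wax lowers its frequency; the adjustment lowers the fork's frequency.
The beat rate rose, so the adjustment moved the fork further from 802.9 Hz — it was already below the reference.

796 Hz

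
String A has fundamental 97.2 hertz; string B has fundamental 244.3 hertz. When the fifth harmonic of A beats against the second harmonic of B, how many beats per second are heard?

Fifth harmonic of the first: 5·97.2 = 486.0 Hz.
Second harmonic of the second: 2·244.3 = 488.6 Hz.
f_beat = |486.0 − 488.6| = 2.6 Hz.

2.6 Hz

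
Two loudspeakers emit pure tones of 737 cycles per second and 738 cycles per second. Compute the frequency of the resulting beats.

The beat frequency equals the magnitude of the frequency difference.
|737 − 738| = 1 Hz.

1 Hz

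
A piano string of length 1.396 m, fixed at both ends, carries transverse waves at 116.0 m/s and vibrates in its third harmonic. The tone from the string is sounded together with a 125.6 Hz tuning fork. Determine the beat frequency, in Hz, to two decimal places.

For a string fixed at both ends, f_n = n·v/(2L) = 3·116.0/(2·1.396) = 124.6418 Hz.
f_beat = |124.6418 − 125.6| = 0.96 Hz.

0.96 Hz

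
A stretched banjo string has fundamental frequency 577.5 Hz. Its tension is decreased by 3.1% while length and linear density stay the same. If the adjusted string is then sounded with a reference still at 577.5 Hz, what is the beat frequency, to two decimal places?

9.02 Hz

For a string, f ∝ √T, so the new frequency is 577.5·√0.969 = 568.4783 Hz.
f_beat = |568.4783 − 577.5| = 9.02 Hz.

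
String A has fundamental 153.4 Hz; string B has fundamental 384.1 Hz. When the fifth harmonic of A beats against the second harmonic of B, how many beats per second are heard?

1.2 Hz

Fifth harmonic of the first: 5·153.4 = 767.0 Hz.
Second harmonic of the second: 2·384.1 = 768.2 Hz.
f_beat = |767.0 − 768.2| = 1.2 Hz.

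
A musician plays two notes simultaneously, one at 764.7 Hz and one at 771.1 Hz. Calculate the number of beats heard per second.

6.4 Hz

f_beat = |f₁ − f₂|.
|764.7 − 771.1| = 6.4 Hz.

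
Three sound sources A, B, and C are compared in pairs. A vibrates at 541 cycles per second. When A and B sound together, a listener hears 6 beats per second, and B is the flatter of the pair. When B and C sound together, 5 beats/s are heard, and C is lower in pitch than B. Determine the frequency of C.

B is below A, so f_B = 541 − 6 = 535 Hz.
C is below B, so f_C = 535 − 5 = 530 Hz.

530 Hz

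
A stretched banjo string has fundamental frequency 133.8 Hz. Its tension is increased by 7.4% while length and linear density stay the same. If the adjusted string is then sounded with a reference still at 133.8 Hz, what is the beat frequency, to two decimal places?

4.86 Hz

For a string, f ∝ √T, so the new frequency is 133.8·√1.074 = 138.6623 Hz.
f_beat = |138.6623 − 133.8| = 4.86 Hz.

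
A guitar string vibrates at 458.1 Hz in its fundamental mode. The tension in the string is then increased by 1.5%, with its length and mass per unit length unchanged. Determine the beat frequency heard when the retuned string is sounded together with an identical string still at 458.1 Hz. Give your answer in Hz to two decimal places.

For a string, f ∝ √T, so the new frequency is 458.1·√1.015 = 461.5230 Hz.
f_beat = |461.5230 − 458.1| = 3.42 Hz.

3.42 Hz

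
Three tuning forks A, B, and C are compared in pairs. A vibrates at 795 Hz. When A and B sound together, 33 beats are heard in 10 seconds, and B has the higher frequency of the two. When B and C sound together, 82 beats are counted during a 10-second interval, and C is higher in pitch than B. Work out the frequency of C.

806.5 Hz

A–B: Beat frequency = 33/10 = 3.3 Hz.
B is above A, so f_B = 795 + 3.3 = 798.3 Hz.
B–C: Beat frequency = 82/10 = 8.2 Hz.
C is above B, so f_C = 798.3 + 8.2 = 806.5 Hz.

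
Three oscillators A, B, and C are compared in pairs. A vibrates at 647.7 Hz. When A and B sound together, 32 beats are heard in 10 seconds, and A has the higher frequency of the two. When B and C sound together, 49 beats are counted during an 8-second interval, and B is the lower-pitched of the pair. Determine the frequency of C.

A–B: Beat frequency = 32/10 = 3.2 Hz.
B is below A, so f_B = 647.7 − 3.2 = 644.5 Hz.
B–C: Beat frequency = 49/8 = 6.125 Hz.
C is above B, so f_C = 644.5 + 6.125 = 650.625 Hz.

650.625 Hz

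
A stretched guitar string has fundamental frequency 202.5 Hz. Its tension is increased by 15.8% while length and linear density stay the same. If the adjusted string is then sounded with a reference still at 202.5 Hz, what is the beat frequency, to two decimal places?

For a string, f ∝ √T, so the new frequency is 202.5·√1.158 = 217.9111 Hz.
f_beat = |217.9111 − 202.5| = 15.41 Hz.

15.41 Hz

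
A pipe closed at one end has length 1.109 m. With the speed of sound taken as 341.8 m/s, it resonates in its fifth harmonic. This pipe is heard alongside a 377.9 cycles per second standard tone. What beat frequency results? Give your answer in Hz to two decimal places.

7.36 Hz

Closed pipe (odd harmonics): f_n = n·v/(4L) = 5·341.8/(4·1.109) = 385.2570 Hz.
f_beat = |385.2570 − 377.9| = 7.36 Hz.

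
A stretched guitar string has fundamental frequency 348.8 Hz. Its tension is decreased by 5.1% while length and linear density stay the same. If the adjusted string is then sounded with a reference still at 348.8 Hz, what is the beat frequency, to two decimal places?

9.01 Hz

For a string, f ∝ √T, so the new frequency is 348.8·√0.949 = 339.7892 Hz.
f_beat = |339.7892 − 348.8| = 9.01 Hz.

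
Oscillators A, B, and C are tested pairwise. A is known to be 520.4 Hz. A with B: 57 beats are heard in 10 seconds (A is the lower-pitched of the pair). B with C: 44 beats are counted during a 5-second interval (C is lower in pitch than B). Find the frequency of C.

517.3 Hz

A–B: Beat frequency = 57/10 = 5.7 Hz.
B is above A, so f_B = 520.4 + 5.7 = 526.1 Hz.
B–C: Beat frequency = 44/5 = 8.8 Hz.
C is below B, so f_C = 526.1 − 8.8 = 517.3 Hz.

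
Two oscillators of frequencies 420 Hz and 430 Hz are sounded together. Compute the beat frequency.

10 Hz

f_beat = |f₁ − f₂|.
|420 − 430| = 10 Hz.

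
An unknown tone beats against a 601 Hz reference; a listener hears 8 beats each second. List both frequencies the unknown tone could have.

593 Hz or 609 Hz

|f − 601| = 8, so f = 601 ± 8.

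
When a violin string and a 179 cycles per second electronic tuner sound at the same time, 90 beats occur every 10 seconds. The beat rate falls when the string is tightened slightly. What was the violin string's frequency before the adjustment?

170 Hz

Beat frequency = 90/10 = 9 Hz.
|f − 179| = 9, so the violin string was at either 170 Hz or 188 Hz.
Increasing tension raises a string's frequency; the adjustment raises the violin string's frequency.
The beat rate fell, so the adjustment moved the violin string toward 179 Hz — it must have started below the reference.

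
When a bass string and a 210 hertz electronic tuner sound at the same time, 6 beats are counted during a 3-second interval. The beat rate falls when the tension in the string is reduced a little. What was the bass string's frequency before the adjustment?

212 Hz

Beat frequency = 6/3 = 2 Hz.
|f − 210| = 2, so the bass string was at either 208 Hz or 212 Hz.
Lower tension means lower frequency; the adjustment lowers the bass string's frequency.
The beat rate fell, so the adjustment moved the bass string toward 210 Hz — it must have started above the reference.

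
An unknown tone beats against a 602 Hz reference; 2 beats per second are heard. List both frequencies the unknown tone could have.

|f − 602| = 2, so f = 602 ± 2.

600 Hz or 604 Hz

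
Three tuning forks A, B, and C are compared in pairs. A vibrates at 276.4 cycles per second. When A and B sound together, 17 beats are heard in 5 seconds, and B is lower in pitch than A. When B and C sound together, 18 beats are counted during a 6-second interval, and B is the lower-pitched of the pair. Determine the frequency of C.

A–B: Beat frequency = 17/5 = 3.4 Hz.
B is below A, so f_B = 276.4 − 3.4 = 273 Hz.
B–C: Beat frequency = 18/6 = 3 Hz.
C is above B, so f_C = 273 + 3 = 276 Hz.

276 Hz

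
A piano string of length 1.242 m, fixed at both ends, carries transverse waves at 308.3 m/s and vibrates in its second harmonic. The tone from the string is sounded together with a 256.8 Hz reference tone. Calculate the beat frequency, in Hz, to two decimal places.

For a string fixed at both ends, f_n = n·v/(2L) = 2·308.3/(2·1.242) = 248.2287 Hz.
f_beat = |248.2287 − 256.8| = 8.57 Hz.

8.57 Hz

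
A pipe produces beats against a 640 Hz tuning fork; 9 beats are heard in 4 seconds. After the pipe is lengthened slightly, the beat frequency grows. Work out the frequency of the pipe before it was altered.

637.75 Hz

Beat frequency = 9/4 = 2.25 Hz.
|f − 640| = 2.25, so the pipe was at either 637.75 Hz or 642.25 Hz.
A longer pipe has a lower fundamental; the adjustment lowers the pipe's frequency.
The beat rate rose, so the adjustment moved the pipe further from 640 Hz — it was already below the reference.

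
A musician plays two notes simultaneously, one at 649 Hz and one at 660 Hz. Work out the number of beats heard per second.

11 Hz

f_beat = |f₁ − f₂|.
|649 − 660| = 11 Hz.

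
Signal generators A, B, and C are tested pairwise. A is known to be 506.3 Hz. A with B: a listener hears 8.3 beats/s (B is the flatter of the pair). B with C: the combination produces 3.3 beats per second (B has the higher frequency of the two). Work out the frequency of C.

B is below A, so f_B = 506.3 − 8.3 = 498 Hz.
C is below B, so f_C = 498 − 3.3 = 494.7 Hz.

494.7 Hz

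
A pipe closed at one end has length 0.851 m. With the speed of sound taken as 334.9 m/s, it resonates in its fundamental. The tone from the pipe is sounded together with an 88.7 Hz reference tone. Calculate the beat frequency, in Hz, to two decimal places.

Closed pipe (odd harmonics): f_n = n·v/(4L) = 1·334.9/(4·0.851) = 98.3843 Hz.
f_beat = |98.3843 − 88.7| = 9.68 Hz.

9.68 Hz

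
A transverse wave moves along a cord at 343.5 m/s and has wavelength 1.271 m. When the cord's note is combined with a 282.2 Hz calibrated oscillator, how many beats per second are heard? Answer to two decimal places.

Source frequency f = v/λ = 343.5/1.271 = 270.2596 Hz.
f_beat = |270.2596 − 282.2| = 11.94 Hz.

11.94 Hz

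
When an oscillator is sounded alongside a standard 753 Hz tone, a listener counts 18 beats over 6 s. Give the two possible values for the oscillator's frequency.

750 Hz or 756 Hz

Beat frequency = 18/6 = 3 Hz.
|f − 753| = 3, so f = 753 ± 3.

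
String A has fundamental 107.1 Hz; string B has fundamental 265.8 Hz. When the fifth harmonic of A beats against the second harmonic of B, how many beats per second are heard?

Fifth harmonic of the first: 5·107.1 = 535.5 Hz.
Second harmonic of the second: 2·265.8 = 531.6 Hz.
f_beat = |535.5 − 531.6| = 3.9 Hz.

3.9 Hz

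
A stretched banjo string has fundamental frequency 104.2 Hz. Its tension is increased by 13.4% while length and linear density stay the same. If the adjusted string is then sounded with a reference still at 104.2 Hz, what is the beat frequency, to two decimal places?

For a string, f ∝ √T, so the new frequency is 104.2·√1.134 = 110.9620 Hz.
f_beat = |110.9620 − 104.2| = 6.76 Hz.

6.76 Hz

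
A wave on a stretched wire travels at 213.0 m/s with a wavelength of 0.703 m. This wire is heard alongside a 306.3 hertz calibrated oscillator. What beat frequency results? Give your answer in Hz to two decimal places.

Source frequency f = v/λ = 213.0/0.703 = 302.9872 Hz.
f_beat = |302.9872 − 306.3| = 3.31 Hz.

3.31 Hz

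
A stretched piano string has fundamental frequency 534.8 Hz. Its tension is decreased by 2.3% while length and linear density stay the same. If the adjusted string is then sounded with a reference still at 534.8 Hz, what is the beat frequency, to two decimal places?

6.19 Hz

For a string, f ∝ √T, so the new frequency is 534.8·√0.977 = 528.6140 Hz.
f_beat = |528.6140 − 534.8| = 6.19 Hz.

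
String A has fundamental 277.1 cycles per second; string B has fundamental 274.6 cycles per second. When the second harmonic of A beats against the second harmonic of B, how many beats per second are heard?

Second harmonic of the first: 2·277.1 = 554.2 Hz.
Second harmonic of the second: 2·274.6 = 549.2 Hz.
f_beat = |554.2 − 549.2| = 5.0 Hz.

5.0 Hz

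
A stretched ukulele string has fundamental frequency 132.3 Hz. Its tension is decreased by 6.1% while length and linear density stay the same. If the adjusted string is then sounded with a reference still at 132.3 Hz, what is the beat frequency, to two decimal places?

For a string, f ∝ √T, so the new frequency is 132.3·√0.939 = 128.2014 Hz.
f_beat = |128.2014 − 132.3| = 4.10 Hz.

4.10 Hz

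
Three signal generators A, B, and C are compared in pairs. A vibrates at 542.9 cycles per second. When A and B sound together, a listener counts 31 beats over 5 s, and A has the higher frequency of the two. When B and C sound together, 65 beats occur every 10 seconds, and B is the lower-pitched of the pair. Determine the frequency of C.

543.2 Hz

A–B: Beat frequency = 31/5 = 6.2 Hz.
B is below A, so f_B = 542.9 − 6.2 = 536.7 Hz.
B–C: Beat frequency = 65/10 = 6.5 Hz.
C is above B, so f_C = 536.7 + 6.5 = 543.2 Hz.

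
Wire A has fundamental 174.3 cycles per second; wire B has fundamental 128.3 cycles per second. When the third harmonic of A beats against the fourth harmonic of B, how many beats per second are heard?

9.7 Hz

Third harmonic of the first: 3·174.3 = 522.9 Hz.
Fourth harmonic of the second: 4·128.3 = 513.2 Hz.
f_beat = |522.9 − 513.2| = 9.7 Hz.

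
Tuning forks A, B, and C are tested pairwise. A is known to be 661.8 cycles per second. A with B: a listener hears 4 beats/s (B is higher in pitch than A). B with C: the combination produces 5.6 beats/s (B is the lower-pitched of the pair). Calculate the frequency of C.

B is above A, so f_B = 661.8 + 4 = 665.8 Hz.
C is above B, so f_C = 665.8 + 5.6 = 671.4 Hz.

671.4 Hz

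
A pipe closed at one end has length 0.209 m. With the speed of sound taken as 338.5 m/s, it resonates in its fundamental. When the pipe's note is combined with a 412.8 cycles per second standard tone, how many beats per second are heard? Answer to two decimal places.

7.90 Hz

Closed pipe (odd harmonics): f_n = n·v/(4L) = 1·338.5/(4·0.209) = 404.9043 Hz.
f_beat = |404.9043 − 412.8| = 7.90 Hz.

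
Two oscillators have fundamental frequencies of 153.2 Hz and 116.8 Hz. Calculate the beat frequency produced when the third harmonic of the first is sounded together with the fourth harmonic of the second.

Third harmonic of the first: 3·153.2 = 459.6 Hz.
Fourth harmonic of the second: 4·116.8 = 467.2 Hz.
f_beat = |459.6 − 467.2| = 7.6 Hz.

7.6 Hz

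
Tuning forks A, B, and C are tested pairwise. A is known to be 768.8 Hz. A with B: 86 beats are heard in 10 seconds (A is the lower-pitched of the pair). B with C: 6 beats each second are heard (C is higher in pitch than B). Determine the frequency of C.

A–B: Beat frequency = 86/10 = 8.6 Hz.
B is above A, so f_B = 768.8 + 8.6 = 777.4 Hz.
C is above B, so f_C = 777.4 + 6 = 783.4 Hz.

783.4 Hz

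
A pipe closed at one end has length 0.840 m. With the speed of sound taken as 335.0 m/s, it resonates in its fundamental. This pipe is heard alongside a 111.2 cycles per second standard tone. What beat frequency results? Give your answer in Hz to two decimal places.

11.50 Hz

Closed pipe (odd harmonics): f_n = n·v/(4L) = 1·335.0/(4·0.840) = 99.7024 Hz.
f_beat = |99.7024 − 111.2| = 11.50 Hz.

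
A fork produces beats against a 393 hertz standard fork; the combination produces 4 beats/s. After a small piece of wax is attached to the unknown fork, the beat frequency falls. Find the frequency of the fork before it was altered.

|f − 393| = 4, so the fork was at either 389 Hz or 397 Hz.
Loading a fork with wax lowers its frequency; the adjustment lowers the fork's frequency.
The beat rate fell, so the adjustment moved the fork toward 393 Hz — it must have started above the reference.

397 Hz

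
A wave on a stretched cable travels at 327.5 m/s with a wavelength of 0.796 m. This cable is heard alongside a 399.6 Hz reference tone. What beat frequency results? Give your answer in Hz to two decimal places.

11.83 Hz

Source frequency f = v/λ = 327.5/0.796 = 411.4322 Hz.
f_beat = |411.4322 − 399.6| = 11.83 Hz.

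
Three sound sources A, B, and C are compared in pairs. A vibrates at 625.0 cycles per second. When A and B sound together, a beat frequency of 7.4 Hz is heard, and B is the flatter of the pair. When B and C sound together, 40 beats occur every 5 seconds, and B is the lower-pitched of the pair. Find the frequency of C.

625.6 Hz

B is below A, so f_B = 625.0 − 7.4 = 617.6 Hz.
B–C: Beat frequency = 40/5 = 8 Hz.
C is above B, so f_C = 617.6 + 8 = 625.6 Hz.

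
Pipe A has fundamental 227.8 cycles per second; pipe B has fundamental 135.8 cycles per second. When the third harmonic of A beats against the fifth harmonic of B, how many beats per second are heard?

4.4 Hz

Third harmonic of the first: 3·227.8 = 683.4 Hz.
Fifth harmonic of the second: 5·135.8 = 679.0 Hz.
f_beat = |683.4 − 679.0| = 4.4 Hz.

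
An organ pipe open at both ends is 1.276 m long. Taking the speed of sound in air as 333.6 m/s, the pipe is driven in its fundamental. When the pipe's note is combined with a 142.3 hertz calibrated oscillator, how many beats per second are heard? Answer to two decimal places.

Open pipe: f_n = n·v/(2L) = 1·333.6/(2·1.276) = 130.7210 Hz.
f_beat = |130.7210 − 142.3| = 11.58 Hz.

11.58 Hz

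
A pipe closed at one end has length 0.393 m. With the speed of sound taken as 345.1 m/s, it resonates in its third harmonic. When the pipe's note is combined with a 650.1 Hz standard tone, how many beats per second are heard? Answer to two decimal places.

Closed pipe (odd harmonics): f_n = n·v/(4L) = 3·345.1/(4·0.393) = 658.5878 Hz.
f_beat = |658.5878 − 650.1| = 8.49 Hz.

8.49 Hz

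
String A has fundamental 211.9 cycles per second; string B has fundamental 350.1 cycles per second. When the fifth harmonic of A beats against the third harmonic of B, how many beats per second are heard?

Fifth harmonic of the first: 5·211.9 = 1059.5 Hz.
Third harmonic of the second: 3·350.1 = 1050.3 Hz.
f_beat = |1059.5 − 1050.3| = 9.2 Hz.

9.2 Hz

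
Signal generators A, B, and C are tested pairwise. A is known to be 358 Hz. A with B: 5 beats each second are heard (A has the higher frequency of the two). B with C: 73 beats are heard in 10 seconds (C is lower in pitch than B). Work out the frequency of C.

345.7 Hz

B is below A, so f_B = 358 − 5 = 353 Hz.
B–C: Beat frequency = 73/10 = 7.3 Hz.
C is below B, so f_C = 353 − 7.3 = 345.7 Hz.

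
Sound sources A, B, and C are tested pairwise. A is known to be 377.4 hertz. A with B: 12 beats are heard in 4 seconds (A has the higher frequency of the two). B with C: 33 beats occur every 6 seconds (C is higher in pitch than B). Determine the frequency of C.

A–B: Beat frequency = 12/4 = 3 Hz.
B is below A, so f_B = 377.4 − 3 = 374.4 Hz.
B–C: Beat frequency = 33/6 = 5.5 Hz.
C is above B, so f_C = 374.4 + 5.5 = 379.9 Hz.

379.9 Hz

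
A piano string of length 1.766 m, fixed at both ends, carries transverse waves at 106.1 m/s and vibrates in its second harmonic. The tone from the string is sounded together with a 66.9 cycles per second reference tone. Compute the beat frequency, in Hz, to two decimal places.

For a string fixed at both ends, f_n = n·v/(2L) = 2·106.1/(2·1.766) = 60.0793 Hz.
f_beat = |60.0793 − 66.9| = 6.82 Hz.

6.82 Hz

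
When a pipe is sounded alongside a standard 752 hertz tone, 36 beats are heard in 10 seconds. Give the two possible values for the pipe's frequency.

Beat frequency = 36/10 = 3.6 Hz.
|f − 752| = 3.6, so f = 752 ± 3.6.

748.4 Hz or 755.6 Hz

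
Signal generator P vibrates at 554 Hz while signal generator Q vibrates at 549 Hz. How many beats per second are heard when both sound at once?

f_beat = |f₁ − f₂|.
|554 − 549| = 5 Hz.

5 Hz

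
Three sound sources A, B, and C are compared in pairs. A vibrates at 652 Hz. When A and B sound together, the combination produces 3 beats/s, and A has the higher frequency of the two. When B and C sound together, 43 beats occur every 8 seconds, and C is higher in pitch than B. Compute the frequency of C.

B is below A, so f_B = 652 − 3 = 649 Hz.
B–C: Beat frequency = 43/8 = 5.375 Hz.
C is above B, so f_C = 649 + 5.375 = 654.375 Hz.

654.375 Hz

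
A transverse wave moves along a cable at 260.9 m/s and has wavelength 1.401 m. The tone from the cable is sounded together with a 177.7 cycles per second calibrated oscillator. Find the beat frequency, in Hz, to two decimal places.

8.52 Hz

Source frequency f = v/λ = 260.9/1.401 = 186.2241 Hz.
f_beat = |186.2241 − 177.7| = 8.52 Hz.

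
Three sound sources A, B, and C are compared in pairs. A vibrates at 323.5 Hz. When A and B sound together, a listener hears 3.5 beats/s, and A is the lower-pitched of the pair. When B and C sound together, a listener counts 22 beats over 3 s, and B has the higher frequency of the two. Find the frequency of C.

B is above A, so f_B = 323.5 + 3.5 = 327 Hz.
B–C: Beat frequency = 22/3 = 7.3333 Hz.
C is below B, so f_C = 327 − 7.3333 = 319.6667 Hz.

319.6667 Hz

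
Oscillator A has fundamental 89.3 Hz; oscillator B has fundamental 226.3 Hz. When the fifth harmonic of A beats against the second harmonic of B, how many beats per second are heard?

6.1 Hz

Fifth harmonic of the first: 5·89.3 = 446.5 Hz.
Second harmonic of the second: 2·226.3 = 452.6 Hz.
f_beat = |446.5 − 452.6| = 6.1 Hz.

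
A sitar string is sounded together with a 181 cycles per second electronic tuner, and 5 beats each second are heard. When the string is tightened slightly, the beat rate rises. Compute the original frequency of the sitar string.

|f − 181| = 5, so the sitar string was at either 176 Hz or 186 Hz.
Increasing tension raises a string's frequency; the adjustment raises the sitar string's frequency.
The beat rate rose, so the adjustment moved the sitar string further from 181 Hz — it was already above the reference.

186 Hz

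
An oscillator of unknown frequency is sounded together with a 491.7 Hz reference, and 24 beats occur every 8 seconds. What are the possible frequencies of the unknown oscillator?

Beat frequency = 24/8 = 3 Hz.
|f − 491.7| = 3, so f = 491.7 ± 3.

488.7 Hz or 494.7 Hz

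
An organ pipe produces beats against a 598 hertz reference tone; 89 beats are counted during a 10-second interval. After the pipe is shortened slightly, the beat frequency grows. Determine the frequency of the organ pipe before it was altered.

Beat frequency = 89/10 = 8.9 Hz.
|f − 598| = 8.9, so the organ pipe was at either 589.1 Hz or 606.9 Hz.
A shorter pipe has a higher fundamental; the adjustment raises the organ pipe's frequency.
The beat rate rose, so the adjustment moved the organ pipe further from 598 Hz — it was already above the reference.

606.9 Hz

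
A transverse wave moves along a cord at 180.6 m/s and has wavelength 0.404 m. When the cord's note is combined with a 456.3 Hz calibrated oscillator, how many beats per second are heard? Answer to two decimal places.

Source frequency f = v/λ = 180.6/0.404 = 447.0297 Hz.
f_beat = |447.0297 − 456.3| = 9.27 Hz.

9.27 Hz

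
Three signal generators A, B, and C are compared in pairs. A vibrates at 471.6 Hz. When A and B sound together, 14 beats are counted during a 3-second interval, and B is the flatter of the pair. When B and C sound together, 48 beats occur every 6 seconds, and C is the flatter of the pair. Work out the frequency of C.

A–B: Beat frequency = 14/3 = 4.6667 Hz.
B is below A, so f_B = 471.6 − 4.6667 = 466.9333 Hz.
B–C: Beat frequency = 48/6 = 8 Hz.
C is below B, so f_C = 466.9333 − 8 = 458.9333 Hz.

458.9333 Hz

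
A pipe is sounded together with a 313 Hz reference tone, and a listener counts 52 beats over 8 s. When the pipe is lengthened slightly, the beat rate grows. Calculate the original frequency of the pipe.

306.5 Hz

Beat frequency = 52/8 = 6.5 Hz.
|f − 313| = 6.5, so the pipe was at either 306.5 Hz or 319.5 Hz.
A longer pipe has a lower fundamental; the adjustment lowers the pipe's frequency.
The beat rate rose, so the adjustment moved the pipe further from 313 Hz — it was already below the reference.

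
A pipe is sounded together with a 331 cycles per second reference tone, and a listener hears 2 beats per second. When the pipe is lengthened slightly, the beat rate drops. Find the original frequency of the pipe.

333 Hz

|f − 331| = 2, so the pipe was at either 329 Hz or 333 Hz.
A longer pipe has a lower fundamental; the adjustment lowers the pipe's frequency.
The beat rate fell, so the adjustment moved the pipe toward 331 Hz — it must have started above the reference.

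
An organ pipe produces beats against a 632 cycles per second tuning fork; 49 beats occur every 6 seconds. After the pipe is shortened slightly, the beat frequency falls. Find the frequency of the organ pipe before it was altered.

Beat frequency = 49/6 = 8.1667 Hz.
|f − 632| = 8.1667, so the organ pipe was at either 623.8333 Hz or 640.1667 Hz.
A shorter pipe has a higher fundamental; the adjustment raises the organ pipe's frequency.
The beat rate fell, so the adjustment moved the organ pipe toward 632 Hz — it must have started below the reference.

623.8333 Hz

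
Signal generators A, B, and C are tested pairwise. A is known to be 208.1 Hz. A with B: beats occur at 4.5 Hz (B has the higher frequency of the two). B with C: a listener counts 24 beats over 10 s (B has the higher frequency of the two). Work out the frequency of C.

B is above A, so f_B = 208.1 + 4.5 = 212.6 Hz.
B–C: Beat frequency = 24/10 = 2.4 Hz.
C is below B, so f_C = 212.6 − 2.4 = 210.2 Hz.

210.2 Hz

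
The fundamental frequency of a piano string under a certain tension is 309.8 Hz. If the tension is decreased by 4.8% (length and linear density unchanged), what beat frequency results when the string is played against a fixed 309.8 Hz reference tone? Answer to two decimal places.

For a string, f ∝ √T, so the new frequency is 309.8·√0.952 = 302.2734 Hz.
f_beat = |302.2734 − 309.8| = 7.53 Hz.

7.53 Hz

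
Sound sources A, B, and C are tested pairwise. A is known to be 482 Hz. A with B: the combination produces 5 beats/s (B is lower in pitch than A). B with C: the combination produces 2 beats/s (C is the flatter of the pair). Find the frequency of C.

475 Hz

B is below A, so f_B = 482 − 5 = 477 Hz.
C is below B, so f_C = 477 − 2 = 475 Hz.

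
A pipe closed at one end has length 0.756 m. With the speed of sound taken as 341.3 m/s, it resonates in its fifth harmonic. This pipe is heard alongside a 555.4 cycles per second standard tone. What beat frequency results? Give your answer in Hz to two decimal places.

8.92 Hz

Closed pipe (odd harmonics): f_n = n·v/(4L) = 5·341.3/(4·0.756) = 564.3188 Hz.
f_beat = |564.3188 − 555.4| = 8.92 Hz.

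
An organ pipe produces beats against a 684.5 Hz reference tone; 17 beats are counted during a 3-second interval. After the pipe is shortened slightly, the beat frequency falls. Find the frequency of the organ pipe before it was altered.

678.8333 Hz

Beat frequency = 17/3 = 5.6667 Hz.
|f − 684.5| = 5.6667, so the organ pipe was at either 678.8333 Hz or 690.1667 Hz.
A shorter pipe has a higher fundamental; the adjustment raises the organ pipe's frequency.
The beat rate fell, so the adjustment moved the organ pipe toward 684.5 Hz — it must have started below the reference.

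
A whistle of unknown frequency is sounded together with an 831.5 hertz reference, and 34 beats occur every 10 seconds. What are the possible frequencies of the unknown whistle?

828.1 Hz or 834.9 Hz

Beat frequency = 34/10 = 3.4 Hz.
|f − 831.5| = 3.4, so f = 831.5 ± 3.4.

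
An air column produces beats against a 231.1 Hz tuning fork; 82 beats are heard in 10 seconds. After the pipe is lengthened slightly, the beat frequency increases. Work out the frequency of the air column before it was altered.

222.9 Hz

Beat frequency = 82/10 = 8.2 Hz.
|f − 231.1| = 8.2, so the air column was at either 222.9 Hz or 239.3 Hz.
A longer pipe has a lower fundamental; the adjustment lowers the air column's frequency.
The beat rate rose, so the adjustment moved the air column further from 231.1 Hz — it was already below the reference.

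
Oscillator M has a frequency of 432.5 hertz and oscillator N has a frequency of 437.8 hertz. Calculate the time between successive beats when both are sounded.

f_beat = |432.5 − 437.8| = 5.3 Hz.
Beat period T = 1 / f_beat = 1 / 5.3 s.

0.189 s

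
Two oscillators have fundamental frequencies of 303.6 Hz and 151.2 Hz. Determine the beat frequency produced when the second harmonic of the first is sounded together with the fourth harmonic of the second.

Second harmonic of the first: 2·303.6 = 607.2 Hz.
Fourth harmonic of the second: 4·151.2 = 604.8 Hz.
f_beat = |607.2 − 604.8| = 2.4 Hz.

2.4 Hz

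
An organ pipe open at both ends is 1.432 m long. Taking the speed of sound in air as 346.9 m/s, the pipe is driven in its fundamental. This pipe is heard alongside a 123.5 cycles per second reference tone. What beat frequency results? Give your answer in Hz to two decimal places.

Open pipe: f_n = n·v/(2L) = 1·346.9/(2·1.432) = 121.1243 Hz.
f_beat = |121.1243 − 123.5| = 2.38 Hz.

2.38 Hz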